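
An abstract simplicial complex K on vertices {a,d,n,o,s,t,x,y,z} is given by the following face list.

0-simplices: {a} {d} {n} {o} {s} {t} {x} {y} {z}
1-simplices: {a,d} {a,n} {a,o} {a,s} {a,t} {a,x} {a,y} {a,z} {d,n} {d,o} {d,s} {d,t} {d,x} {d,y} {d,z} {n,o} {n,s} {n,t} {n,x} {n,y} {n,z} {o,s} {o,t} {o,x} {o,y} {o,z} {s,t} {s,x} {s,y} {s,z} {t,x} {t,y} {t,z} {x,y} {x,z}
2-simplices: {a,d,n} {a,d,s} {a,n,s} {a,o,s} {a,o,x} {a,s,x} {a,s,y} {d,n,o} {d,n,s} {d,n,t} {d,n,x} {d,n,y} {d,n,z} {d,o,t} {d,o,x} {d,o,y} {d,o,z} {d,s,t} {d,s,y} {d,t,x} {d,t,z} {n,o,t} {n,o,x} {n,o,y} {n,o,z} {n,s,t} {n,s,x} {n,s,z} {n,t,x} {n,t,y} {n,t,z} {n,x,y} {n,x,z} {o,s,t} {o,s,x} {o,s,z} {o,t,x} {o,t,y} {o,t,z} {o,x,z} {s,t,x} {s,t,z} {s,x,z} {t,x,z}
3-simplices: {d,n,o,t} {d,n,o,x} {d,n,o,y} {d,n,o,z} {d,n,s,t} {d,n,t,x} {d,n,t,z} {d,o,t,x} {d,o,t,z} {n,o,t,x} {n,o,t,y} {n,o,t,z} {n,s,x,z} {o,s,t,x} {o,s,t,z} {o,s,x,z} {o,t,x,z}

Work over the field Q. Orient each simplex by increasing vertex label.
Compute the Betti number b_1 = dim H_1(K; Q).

b_1=2

n_0=9 n_1=35 n_2=44 n_3=17  [Q]
∂1: piv[ad,an,ao,as,at,ax,ay,az] rk=8  ker:dn,do,ds,dt,dx,dy,dz,no,ns,nt,nx,ny,nz,os,ot,ox,oy,oz,st,sx,sy,sz,tx,ty,tz,xy,xz
∂2: piv[adn,ads,ans,aos,aox,asx,asy,dno,dnt,dnx,dny,dnz,dot,dox,doy,doz,dst,dsy,dtx,dtz,nsx,nsz,nty,nxy,nxz] rk=25  ker:dns,not,nox,noy,noz,nst,ntx,ntz,ost,osx,osz,otx,oty,otz,oxz,stx,stz,sxz,txz
∂3: piv[dnot,dnox,dnoy,dnoz,dnst,dntx,dntz,dotx,dotz,noty,nsxz,ostx,ostz,osxz,otxz] rk=15  ker:notx,notz
b_1=(35−8)−25=2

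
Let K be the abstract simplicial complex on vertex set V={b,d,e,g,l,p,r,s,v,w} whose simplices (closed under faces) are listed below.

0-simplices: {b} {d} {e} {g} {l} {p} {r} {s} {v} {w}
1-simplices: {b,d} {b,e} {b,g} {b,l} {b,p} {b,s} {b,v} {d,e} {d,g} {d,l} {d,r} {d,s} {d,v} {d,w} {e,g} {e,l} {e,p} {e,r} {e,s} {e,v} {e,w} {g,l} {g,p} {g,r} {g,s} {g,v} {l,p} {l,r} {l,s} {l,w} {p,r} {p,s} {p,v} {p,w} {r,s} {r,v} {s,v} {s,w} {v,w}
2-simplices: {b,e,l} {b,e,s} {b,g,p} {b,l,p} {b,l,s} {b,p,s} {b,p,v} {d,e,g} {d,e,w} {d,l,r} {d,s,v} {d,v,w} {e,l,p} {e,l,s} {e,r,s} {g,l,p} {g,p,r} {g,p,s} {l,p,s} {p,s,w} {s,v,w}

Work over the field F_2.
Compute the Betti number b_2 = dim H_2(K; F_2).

n_0=10 n_1=39 n_2=21  [Z2]
∂1: piv[bd,be,bg,bl,bp,bs,bv,dr,dw] rk=9  ker:de,dg,dl,ds,dv,eg,el,ep,er,es,ev,ew,gl,gp,gr,gs,gv,lp,lr,ls,lw,pr,ps,pv,pw,rs,rv,sv,sw,vw
∂2: piv[bel,bes,bgp,blp,bls,bps,bpv,deg,dew,dlr,dsv,dvw,elp,ers,glp,gpr,gps,psw,svw] rk=19  ker:els,lps
b_2=(21−19)−0=2

b_2=2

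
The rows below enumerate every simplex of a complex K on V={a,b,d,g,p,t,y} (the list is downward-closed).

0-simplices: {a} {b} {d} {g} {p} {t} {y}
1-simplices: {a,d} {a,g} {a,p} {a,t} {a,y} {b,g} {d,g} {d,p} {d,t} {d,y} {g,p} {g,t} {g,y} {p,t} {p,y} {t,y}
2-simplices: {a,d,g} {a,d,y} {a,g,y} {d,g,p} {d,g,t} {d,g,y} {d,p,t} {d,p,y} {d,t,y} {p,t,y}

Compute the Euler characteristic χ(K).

χ(K)=1

n_0=7 n_1=16 n_2=10
χ=+7−16+10=1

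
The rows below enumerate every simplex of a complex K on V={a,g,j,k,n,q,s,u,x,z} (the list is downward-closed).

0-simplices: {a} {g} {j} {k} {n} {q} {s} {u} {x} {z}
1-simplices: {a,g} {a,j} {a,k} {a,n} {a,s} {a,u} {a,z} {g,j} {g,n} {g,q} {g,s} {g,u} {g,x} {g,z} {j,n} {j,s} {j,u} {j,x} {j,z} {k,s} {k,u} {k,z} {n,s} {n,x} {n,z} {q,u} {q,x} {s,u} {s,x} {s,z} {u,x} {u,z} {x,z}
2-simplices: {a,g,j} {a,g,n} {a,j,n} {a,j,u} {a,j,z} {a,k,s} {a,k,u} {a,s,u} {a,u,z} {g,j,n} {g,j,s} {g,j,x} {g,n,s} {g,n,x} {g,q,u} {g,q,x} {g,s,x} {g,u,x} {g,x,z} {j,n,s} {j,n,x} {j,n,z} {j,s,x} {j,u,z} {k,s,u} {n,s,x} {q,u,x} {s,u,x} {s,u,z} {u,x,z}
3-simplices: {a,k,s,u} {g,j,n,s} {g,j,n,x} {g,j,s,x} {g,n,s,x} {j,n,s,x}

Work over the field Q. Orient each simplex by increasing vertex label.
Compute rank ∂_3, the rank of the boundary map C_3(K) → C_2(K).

n_0=10 n_1=33 n_2=30 n_3=6  [Q]
∂1: piv[ag,aj,ak,an,as,au,az,gq,gx] rk=9  ker:gj,gn,gs,gu,gz,jn,js,ju,jx,jz,ks,ku,kz,ns,nx,nz,qu,qx,su,sx,sz,ux,uz,xz
∂2: piv[agj,agn,ajn,aju,ajz,aks,aku,asu,auz,gjs,gjx,gns,gnx,gqu,gqx,gsx,gux,gxz,jnz,sux,suz,uxz] rk=22  ker:gjn,jns,jnx,jsx,juz,ksu,nsx,qux
∂3: piv[aksu,gjns,gjnx,gjsx,gnsx] rk=5  ker:jnsx
rk∂_3=5

rank∂_3=5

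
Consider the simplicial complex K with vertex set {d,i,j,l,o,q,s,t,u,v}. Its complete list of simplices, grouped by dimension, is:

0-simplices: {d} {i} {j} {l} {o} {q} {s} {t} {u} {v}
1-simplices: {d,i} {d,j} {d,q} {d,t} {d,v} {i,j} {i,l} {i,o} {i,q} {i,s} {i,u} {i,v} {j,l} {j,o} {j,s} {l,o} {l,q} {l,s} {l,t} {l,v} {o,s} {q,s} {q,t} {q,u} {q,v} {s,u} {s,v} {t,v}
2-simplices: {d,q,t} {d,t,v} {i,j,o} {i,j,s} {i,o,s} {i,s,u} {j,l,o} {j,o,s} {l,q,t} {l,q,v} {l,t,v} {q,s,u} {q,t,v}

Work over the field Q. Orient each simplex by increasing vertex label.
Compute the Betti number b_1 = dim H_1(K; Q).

b_1=8

n_0=10 n_1=28 n_2=13  [Q]
∂1: piv[di,dj,dq,dt,dv,il,io,is,iu] rk=9  ker:ij,iq,iv,jl,jo,js,lo,lq,ls,lt,lv,os,qs,qt,qu,qv,su,sv,tv
∂2: piv[dqt,dtv,ijo,ijs,ios,isu,jlo,lqt,lqv,ltv,qsu] rk=11  ker:jos,qtv
b_1=(28−9)−11=8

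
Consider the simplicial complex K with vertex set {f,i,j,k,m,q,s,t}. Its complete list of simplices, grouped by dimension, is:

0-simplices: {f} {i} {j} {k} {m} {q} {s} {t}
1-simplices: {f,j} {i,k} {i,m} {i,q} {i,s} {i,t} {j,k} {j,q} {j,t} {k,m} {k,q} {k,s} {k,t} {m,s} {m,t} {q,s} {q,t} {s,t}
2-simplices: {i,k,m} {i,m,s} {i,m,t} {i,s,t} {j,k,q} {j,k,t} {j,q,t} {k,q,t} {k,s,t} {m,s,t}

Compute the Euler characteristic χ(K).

χ(K)=0

n_0=8 n_1=18 n_2=10
χ=+8−18+10=0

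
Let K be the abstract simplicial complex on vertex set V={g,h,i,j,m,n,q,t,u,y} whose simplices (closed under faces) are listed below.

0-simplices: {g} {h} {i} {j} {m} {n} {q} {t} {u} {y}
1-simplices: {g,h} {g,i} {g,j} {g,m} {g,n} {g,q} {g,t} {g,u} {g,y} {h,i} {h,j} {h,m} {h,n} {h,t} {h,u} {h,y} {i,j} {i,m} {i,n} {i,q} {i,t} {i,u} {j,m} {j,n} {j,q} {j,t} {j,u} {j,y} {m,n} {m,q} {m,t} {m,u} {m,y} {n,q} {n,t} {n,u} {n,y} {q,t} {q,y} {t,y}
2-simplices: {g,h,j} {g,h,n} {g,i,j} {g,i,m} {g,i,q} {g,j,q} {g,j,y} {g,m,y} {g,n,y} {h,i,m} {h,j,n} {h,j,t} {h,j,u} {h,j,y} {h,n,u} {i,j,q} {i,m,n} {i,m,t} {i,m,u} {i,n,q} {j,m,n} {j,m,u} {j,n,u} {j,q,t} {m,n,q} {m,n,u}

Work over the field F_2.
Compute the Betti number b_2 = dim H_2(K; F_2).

b_2=3

n_0=10 n_1=40 n_2=26  [Z2]
∂1: piv[gh,gi,gj,gm,gn,gq,gt,gu,gy] rk=9  ker:hi,hj,hm,hn,ht,hu,hy,ij,im,in,iq,it,iu,jm,jn,jq,jt,ju,jy,mn,mq,mt,mu,my,nq,nt,nu,ny,qt,qy,ty
∂2: piv[ghj,ghn,gij,gim,giq,gjq,gjy,gmy,gny,him,hjn,hjt,hju,hjy,hnu,imn,imt,imu,inq,jmn,jmu,jqt,mnq] rk=23  ker:ijq,jnu,mnu
b_2=(26−23)−0=3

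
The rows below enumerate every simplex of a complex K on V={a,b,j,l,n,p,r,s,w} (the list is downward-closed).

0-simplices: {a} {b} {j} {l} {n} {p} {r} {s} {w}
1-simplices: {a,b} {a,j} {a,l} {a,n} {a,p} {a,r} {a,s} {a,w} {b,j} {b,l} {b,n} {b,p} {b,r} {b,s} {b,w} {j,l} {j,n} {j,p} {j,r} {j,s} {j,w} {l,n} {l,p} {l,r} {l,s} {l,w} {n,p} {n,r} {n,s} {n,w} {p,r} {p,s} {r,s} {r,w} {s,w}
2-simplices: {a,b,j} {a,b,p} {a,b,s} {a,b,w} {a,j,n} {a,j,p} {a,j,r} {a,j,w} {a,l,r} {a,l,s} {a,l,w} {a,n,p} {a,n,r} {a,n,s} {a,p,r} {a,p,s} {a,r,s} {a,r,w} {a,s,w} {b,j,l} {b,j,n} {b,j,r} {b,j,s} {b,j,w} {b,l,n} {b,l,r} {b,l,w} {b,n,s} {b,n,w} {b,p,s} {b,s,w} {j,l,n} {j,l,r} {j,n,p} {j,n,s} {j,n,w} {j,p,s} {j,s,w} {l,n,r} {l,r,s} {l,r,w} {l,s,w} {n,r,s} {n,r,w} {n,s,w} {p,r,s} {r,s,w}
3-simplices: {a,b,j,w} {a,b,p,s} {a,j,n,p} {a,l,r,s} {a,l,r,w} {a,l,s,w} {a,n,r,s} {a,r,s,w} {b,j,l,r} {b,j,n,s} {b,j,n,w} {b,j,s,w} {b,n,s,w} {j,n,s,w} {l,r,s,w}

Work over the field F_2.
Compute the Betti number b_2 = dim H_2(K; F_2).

n_0=9 n_1=35 n_2=47 n_3=15  [Z2]
∂1: piv[ab,aj,al,an,ap,ar,as,aw] rk=8  ker:bj,bl,bn,bp,br,bs,bw,jl,jn,jp,jr,js,jw,ln,lp,lr,ls,lw,np,nr,ns,nw,pr,ps,rs,rw,sw
∂2: piv[abj,abp,abs,abw,ajn,ajp,ajr,ajw,alr,als,alw,anp,anr,ans,apr,aps,ars,arw,asw,bjl,bjn,bjr,bjs,bln,blr,bnw] rk=26  ker:bjw,blw,bns,bps,bsw,jln,jlr,jnp,jns,jnw,jps,jsw,lnr,lrs,lrw,lsw,nrs,nrw,nsw,prs,rsw
∂3: piv[abjw,abps,ajnp,alrs,alrw,alsw,anrs,arsw,bjlr,bjns,bjnw,bjsw,bnsw] rk=13  ker:jnsw,lrsw
b_2=(47−26)−13=8

b_2=8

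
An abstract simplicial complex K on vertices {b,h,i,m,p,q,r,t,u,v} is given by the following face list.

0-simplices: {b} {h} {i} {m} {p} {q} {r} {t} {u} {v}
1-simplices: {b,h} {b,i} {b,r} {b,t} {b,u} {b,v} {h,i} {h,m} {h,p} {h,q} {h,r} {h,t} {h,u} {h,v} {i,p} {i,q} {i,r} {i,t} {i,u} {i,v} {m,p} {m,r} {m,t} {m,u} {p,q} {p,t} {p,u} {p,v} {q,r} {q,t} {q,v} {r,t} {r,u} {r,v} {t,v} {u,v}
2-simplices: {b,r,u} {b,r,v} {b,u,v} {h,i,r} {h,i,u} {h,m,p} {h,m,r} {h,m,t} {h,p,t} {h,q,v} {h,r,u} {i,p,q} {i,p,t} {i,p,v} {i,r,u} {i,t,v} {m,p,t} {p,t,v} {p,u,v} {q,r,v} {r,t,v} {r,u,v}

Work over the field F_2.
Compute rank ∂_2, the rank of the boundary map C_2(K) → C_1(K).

n_0=10 n_1=36 n_2=22  [Z2]
∂1: piv[bh,bi,br,bt,bu,bv,hm,hp,hq] rk=9  ker:hi,hr,ht,hu,hv,ip,iq,ir,it,iu,iv,mp,mr,mt,mu,pq,pt,pu,pv,qr,qt,qv,rt,ru,rv,tv,uv
∂2: piv[bru,brv,buv,hir,hiu,hmp,hmr,hmt,hpt,hqv,hru,ipq,ipt,ipv,itv,puv,qrv,rtv] rk=18  ker:iru,mpt,ptv,ruv
rk∂_2=18

rank∂_2=18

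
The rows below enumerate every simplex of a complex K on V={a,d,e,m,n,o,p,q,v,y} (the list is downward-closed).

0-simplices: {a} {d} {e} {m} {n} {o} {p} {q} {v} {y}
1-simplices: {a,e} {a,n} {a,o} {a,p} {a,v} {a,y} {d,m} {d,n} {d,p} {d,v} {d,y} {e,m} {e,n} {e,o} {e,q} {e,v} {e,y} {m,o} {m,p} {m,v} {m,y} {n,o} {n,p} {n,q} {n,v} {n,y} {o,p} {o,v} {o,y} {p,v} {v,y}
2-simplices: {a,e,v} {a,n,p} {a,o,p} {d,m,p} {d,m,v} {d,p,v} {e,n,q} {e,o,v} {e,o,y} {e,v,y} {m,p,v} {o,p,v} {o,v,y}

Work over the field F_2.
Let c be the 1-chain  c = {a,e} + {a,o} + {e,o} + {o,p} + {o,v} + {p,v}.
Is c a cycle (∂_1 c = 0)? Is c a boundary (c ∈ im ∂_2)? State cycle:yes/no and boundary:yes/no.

n_0=10 n_1=31 n_2=13  [Z2]
∂1: piv[ae,an,ao,ap,av,ay,dm,dn,eq] rk=9  ker:dp,dv,dy,em,en,eo,ev,ey,mo,mp,mv,my,no,np,nq,nv,ny,op,ov,oy,pv,vy
∂2: piv[aev,anp,aop,dmp,dmv,dpv,enq,eov,eoy,evy,opv] rk=11  ker:mpv,ovy
∂1c = 0
c vs im∂2: residual ≠ 0 ⇒ not boundary

cycle:yes boundary:no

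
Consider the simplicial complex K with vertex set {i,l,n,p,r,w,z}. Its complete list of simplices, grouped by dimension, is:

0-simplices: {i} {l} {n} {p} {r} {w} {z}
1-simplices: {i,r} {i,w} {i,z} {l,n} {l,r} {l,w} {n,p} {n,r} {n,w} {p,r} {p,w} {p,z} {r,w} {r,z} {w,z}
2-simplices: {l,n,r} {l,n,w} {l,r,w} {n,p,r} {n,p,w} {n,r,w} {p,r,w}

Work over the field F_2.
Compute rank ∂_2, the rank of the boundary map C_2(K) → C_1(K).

n_0=7 n_1=15 n_2=7  [Z2]
∂1: piv[ir,iw,iz,ln,lr,np] rk=6  ker:lw,nr,nw,pr,pw,pz,rw,rz,wz
∂2: piv[lnr,lnw,lrw,npr,npw] rk=5  ker:nrw,prw
rk∂_2=5

rank∂_2=5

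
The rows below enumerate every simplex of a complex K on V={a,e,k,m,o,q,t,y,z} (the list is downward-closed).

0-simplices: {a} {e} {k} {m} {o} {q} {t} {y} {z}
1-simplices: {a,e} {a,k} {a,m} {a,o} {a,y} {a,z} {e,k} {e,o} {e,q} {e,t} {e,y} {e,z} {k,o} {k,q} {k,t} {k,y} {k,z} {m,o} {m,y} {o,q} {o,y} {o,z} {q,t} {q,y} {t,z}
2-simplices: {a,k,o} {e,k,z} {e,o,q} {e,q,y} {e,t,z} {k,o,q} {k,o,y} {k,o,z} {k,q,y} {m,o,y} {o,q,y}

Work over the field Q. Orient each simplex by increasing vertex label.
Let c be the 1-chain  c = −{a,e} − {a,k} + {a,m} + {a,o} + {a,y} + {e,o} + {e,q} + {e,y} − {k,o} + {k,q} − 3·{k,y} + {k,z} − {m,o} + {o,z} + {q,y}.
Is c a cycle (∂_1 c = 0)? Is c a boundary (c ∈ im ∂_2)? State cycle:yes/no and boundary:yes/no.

cycle:no boundary:no

n_0=9 n_1=25 n_2=11  [Q]
∂1: piv[ae,ak,am,ao,ay,az,eq,et] rk=8  ker:ek,eo,ey,ez,ko,kq,kt,ky,kz,mo,my,oq,oy,oz,qt,qy,tz
∂2: piv[ako,ekz,eoq,eqy,etz,koq,koy,koz,kqy,moy] rk=10  ker:oqy
∂1c = −{a} − 4·{e} + {k} + 2·{m} − {o} + {q} + 2·{z}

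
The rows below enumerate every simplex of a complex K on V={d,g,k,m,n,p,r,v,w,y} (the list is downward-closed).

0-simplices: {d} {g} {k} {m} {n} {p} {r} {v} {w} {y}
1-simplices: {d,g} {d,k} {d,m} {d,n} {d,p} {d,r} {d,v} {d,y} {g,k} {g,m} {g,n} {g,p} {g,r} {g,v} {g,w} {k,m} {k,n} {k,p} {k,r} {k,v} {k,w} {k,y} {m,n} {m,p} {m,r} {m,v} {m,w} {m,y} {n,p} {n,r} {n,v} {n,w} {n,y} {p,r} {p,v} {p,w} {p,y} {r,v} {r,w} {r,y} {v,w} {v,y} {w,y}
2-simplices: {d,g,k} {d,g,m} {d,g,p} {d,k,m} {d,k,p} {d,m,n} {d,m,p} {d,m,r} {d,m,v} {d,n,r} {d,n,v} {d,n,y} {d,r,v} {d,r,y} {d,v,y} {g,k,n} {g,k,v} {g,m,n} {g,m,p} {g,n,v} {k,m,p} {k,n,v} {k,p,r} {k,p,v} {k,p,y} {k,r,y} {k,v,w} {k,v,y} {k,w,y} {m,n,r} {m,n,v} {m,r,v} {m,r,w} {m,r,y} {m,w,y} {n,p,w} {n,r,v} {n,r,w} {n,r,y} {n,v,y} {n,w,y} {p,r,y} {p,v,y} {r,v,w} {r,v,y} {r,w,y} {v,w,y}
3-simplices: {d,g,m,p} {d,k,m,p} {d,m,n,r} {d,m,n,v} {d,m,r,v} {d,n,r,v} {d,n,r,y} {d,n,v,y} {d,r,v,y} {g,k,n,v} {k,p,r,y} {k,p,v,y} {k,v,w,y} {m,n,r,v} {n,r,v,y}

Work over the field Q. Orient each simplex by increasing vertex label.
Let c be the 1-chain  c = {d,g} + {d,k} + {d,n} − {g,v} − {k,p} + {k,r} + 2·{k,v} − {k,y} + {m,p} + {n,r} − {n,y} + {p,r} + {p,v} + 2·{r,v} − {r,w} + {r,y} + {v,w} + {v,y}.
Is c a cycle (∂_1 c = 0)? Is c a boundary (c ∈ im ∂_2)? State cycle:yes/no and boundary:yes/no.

n_0=10 n_1=43 n_2=47 n_3=15  [Q]
∂1: piv[dg,dk,dm,dn,dp,dr,dv,dy,gw] rk=9  ker:gk,gm,gn,gp,gr,gv,km,kn,kp,kr,kv,kw,ky,mn,mp,mr,mv,mw,my,np,nr,nv,nw,ny,pr,pv,pw,py,rv,rw,ry,vw,vy,wy
∂2: piv[dgk,dgm,dgp,dkm,dkp,dmn,dmp,dmr,dmv,dnr,dnv,dny,drv,dry,dvy,gkn,gkv,gmn,gnv,kpr,kpv,kpy,kry,kvw,kvy,kwy,mrw,mry,mwy,npw,nrw] rk=31  ker:gmp,kmp,knv,mnr,mnv,mrv,nrv,nry,nvy,nwy,pry,pvy,rvw,rvy,rwy,vwy
∂3: piv[dgmp,dkmp,dmnr,dmnv,dmrv,dnrv,dnry,dnvy,drvy,gknv,kpry,kpvy,kvwy] rk=13  ker:mnrv,nrvy
∂1c = −3·{d} + 2·{g} − {m} + {n} − 2·{p} + {r} + 2·{v}

cycle:no boundary:no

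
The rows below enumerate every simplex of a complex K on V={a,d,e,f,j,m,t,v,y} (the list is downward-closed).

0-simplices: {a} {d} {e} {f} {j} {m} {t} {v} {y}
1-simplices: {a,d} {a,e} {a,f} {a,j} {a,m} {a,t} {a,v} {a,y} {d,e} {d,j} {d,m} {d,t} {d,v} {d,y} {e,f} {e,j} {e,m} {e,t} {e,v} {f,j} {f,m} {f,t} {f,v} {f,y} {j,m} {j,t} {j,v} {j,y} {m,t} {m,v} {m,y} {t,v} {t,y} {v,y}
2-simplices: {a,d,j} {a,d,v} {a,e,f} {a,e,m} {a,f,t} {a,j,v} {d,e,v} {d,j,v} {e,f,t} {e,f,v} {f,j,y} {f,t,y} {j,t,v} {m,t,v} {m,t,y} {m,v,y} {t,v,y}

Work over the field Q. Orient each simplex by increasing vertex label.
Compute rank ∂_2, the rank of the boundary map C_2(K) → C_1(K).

n_0=9 n_1=34 n_2=17  [Q]
∂1: piv[ad,ae,af,aj,am,at,av,ay] rk=8  ker:de,dj,dm,dt,dv,dy,ef,ej,em,et,ev,fj,fm,ft,fv,fy,jm,jt,jv,jy,mt,mv,my,tv,ty,vy
∂2: piv[adj,adv,aef,aem,aft,ajv,dev,eft,efv,fjy,fty,jtv,mtv,mty,mvy] rk=15  ker:djv,tvy
rk∂_2=15

rank∂_2=15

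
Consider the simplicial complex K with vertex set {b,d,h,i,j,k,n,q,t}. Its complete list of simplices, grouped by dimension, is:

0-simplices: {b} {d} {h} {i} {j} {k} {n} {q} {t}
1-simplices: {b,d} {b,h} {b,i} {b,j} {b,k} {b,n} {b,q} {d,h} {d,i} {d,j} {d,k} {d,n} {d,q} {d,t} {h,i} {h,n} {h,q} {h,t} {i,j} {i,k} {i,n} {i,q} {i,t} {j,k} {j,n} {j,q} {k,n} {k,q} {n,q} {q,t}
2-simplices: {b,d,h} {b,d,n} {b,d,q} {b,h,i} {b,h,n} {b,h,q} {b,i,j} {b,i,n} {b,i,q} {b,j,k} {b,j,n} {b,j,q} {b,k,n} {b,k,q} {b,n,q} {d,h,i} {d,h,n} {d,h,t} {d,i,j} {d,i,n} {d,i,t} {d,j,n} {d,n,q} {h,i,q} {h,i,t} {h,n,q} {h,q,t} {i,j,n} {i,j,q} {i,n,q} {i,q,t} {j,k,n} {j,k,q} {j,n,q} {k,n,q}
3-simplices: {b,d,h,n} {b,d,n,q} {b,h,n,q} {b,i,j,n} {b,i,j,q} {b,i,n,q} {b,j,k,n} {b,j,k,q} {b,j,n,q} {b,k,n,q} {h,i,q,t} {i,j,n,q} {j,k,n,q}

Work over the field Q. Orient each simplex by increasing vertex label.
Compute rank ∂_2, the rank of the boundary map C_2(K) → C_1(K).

rank∂_2=20

n_0=9 n_1=30 n_2=35 n_3=13  [Q]
∂1: piv[bd,bh,bi,bj,bk,bn,bq,dt] rk=8  ker:dh,di,dj,dk,dn,dq,hi,hn,hq,ht,ij,ik,in,iq,it,jk,jn,jq,kn,kq,nq,qt
∂2: piv[bdh,bdn,bdq,bhi,bhn,bhq,bij,bin,biq,bjk,bjn,bjq,bkn,bkq,bnq,dhi,dht,dij,dit,hqt] rk=20  ker:dhn,din,djn,dnq,hiq,hit,hnq,ijn,ijq,inq,iqt,jkn,jkq,jnq,knq
∂3: piv[bdhn,bdnq,bhnq,bijn,bijq,binq,bjkn,bjkq,bjnq,bknq,hiqt] rk=11  ker:ijnq,jknq
rk∂_2=20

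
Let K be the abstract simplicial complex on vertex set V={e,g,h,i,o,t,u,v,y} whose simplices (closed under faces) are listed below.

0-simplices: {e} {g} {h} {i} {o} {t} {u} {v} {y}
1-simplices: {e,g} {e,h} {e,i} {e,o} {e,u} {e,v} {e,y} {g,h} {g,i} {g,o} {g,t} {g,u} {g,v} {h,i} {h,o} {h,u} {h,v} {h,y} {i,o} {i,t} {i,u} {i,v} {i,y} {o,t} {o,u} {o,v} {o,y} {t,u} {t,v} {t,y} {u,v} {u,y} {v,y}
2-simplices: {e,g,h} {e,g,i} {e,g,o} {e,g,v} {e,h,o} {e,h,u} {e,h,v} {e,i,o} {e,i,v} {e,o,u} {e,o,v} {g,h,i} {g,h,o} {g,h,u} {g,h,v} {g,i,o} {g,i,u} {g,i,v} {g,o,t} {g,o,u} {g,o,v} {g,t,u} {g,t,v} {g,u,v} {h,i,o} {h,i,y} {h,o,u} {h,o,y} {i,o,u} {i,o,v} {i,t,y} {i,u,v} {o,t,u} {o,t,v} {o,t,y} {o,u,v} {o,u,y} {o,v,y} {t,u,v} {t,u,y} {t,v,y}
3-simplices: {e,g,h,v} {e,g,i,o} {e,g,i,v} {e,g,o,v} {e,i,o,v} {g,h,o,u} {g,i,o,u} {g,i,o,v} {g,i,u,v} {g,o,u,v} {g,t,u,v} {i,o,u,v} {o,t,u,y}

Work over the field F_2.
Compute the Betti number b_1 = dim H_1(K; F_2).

n_0=9 n_1=33 n_2=41 n_3=13  [Z2]
∂1: piv[eg,eh,ei,eo,eu,ev,ey,gt] rk=8  ker:gh,gi,go,gu,gv,hi,ho,hu,hv,hy,io,it,iu,iv,iy,ot,ou,ov,oy,tu,tv,ty,uv,uy,vy
∂2: piv[egh,egi,ego,egv,eho,ehu,ehv,eio,eiv,eou,eov,ghi,ghu,giu,got,gtu,gtv,guv,hiy,hoy,ity,oty,ouy,ovy] rk=24  ker:gho,ghv,gio,giv,gou,gov,hio,hou,iou,iov,iuv,otu,otv,ouv,tuv,tuy,tvy
∂3: piv[eghv,egio,egiv,egov,eiov,ghou,giou,giuv,gouv,gtuv,otuy] rk=11  ker:giov,iouv
b_1=(33−8)−24=1

b_1=1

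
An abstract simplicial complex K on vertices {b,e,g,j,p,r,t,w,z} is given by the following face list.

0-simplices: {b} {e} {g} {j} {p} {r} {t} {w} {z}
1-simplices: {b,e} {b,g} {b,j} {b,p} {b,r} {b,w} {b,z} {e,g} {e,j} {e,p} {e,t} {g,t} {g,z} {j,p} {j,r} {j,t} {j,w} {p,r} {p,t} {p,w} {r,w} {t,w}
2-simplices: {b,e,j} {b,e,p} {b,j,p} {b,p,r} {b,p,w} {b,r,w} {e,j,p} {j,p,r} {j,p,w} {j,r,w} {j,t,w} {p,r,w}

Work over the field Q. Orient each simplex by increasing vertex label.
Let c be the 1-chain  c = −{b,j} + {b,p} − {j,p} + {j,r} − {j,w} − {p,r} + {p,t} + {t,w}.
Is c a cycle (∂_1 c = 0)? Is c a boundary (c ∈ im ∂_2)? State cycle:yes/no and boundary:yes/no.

n_0=9 n_1=22 n_2=12  [Q]
∂1: piv[be,bg,bj,bp,br,bw,bz,et] rk=8  ker:eg,ej,ep,gt,gz,jp,jr,jt,jw,pr,pt,pw,rw,tw
∂2: piv[bej,bep,bjp,bpr,bpw,brw,jpr,jpw,jtw] rk=9  ker:ejp,jrw,prw
∂1c = 0
c vs im∂2: residual ≠ 0 ⇒ not boundary

cycle:yes boundary:no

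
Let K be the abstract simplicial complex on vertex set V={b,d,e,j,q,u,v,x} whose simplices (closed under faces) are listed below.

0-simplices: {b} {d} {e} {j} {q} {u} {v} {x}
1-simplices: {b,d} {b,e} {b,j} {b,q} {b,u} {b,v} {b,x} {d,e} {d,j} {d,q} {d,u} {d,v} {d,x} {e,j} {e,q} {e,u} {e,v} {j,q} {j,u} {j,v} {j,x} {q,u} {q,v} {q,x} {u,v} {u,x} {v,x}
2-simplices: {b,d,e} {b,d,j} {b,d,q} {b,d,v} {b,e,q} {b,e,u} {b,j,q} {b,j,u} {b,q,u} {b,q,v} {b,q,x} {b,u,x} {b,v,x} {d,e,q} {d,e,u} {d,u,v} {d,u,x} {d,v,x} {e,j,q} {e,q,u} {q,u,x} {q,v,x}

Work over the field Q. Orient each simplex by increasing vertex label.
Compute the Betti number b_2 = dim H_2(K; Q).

b_2=5

n_0=8 n_1=27 n_2=22  [Q]
∂1: piv[bd,be,bj,bq,bu,bv,bx] rk=7  ker:de,dj,dq,du,dv,dx,ej,eq,eu,ev,jq,ju,jv,jx,qu,qv,qx,uv,ux,vx
∂2: piv[bde,bdj,bdq,bdv,beq,beu,bjq,bju,bqu,bqv,bqx,bux,bvx,deu,duv,dux,ejq] rk=17  ker:deq,dvx,equ,qux,qvx
b_2=(22−17)−0=5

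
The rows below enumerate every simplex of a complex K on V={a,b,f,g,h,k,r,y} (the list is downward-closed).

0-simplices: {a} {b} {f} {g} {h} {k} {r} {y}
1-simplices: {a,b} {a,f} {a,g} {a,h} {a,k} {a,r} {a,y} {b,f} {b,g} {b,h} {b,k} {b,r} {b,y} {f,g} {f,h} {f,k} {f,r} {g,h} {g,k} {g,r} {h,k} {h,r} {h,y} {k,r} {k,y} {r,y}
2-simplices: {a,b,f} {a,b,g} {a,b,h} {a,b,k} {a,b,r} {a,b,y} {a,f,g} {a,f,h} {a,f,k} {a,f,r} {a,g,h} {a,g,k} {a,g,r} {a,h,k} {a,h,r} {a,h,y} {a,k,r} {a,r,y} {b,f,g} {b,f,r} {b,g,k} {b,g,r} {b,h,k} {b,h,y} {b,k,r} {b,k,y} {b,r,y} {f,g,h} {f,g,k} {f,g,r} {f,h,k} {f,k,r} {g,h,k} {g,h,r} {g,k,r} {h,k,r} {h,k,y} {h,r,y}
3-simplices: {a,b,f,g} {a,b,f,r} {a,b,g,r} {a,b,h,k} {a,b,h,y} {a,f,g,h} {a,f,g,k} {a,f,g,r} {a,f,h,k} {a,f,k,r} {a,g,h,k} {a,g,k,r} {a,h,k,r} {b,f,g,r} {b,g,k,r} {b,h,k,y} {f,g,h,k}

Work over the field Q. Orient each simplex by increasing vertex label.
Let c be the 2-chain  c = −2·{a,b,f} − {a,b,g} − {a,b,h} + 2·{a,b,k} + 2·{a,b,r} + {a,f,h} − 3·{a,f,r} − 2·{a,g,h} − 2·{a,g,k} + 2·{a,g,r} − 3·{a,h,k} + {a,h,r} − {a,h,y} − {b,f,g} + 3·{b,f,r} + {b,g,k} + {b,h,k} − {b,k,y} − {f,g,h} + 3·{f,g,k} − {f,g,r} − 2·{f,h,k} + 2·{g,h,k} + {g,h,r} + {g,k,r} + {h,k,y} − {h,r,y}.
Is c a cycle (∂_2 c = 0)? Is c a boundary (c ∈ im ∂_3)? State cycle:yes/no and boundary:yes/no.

n_0=8 n_1=26 n_2=38 n_3=17  [Q]
∂1: piv[ab,af,ag,ah,ak,ar,ay] rk=7  ker:bf,bg,bh,bk,br,by,fg,fh,fk,fr,gh,gk,gr,hk,hr,hy,kr,ky,ry
∂2: piv[abf,abg,abh,abk,abr,aby,afg,afh,afk,afr,agh,agk,agr,ahk,ahr,ahy,akr,ary,bky] rk=19  ker:bfg,bfr,bgk,bgr,bhk,bhy,bkr,bry,fgh,fgk,fgr,fhk,fkr,ghk,ghr,gkr,hkr,hky,hry
∂3: piv[abfg,abfr,abgr,abhk,abhy,afgh,afgk,afgr,afhk,afkr,aghk,agkr,ahkr,bgkr,bhky] rk=15  ker:bfgr,fghk
∂2c = −{a,g} − {a,h} + 3·{a,k} − 2·{a,r} + {a,y} + {b,g} − {b,k} − {b,r} + {b,y} − {f,k} + {f,r} + {g,k} − {g,r} − {h,k} + {h,r} − {h,y} + {k,r} − {r,y}

cycle:no boundary:no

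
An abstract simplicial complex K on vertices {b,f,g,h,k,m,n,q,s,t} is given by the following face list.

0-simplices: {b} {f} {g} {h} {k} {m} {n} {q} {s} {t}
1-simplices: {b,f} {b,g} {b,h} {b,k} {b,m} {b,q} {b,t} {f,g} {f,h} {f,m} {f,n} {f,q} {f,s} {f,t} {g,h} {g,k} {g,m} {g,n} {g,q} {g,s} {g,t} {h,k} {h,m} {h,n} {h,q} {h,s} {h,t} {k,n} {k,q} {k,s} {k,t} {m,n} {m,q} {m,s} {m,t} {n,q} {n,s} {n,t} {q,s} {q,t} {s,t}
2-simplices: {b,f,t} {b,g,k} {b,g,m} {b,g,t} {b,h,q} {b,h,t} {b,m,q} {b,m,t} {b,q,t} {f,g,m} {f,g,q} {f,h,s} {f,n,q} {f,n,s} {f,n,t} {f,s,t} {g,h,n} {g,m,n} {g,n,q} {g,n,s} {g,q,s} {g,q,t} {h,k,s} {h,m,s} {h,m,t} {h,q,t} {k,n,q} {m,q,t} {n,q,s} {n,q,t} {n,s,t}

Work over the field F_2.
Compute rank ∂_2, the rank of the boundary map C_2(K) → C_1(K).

rank∂_2=27

n_0=10 n_1=41 n_2=31  [Z2]
∂1: piv[bf,bg,bh,bk,bm,bq,bt,fn,fs] rk=9  ker:fg,fh,fm,fq,ft,gh,gk,gm,gn,gq,gs,gt,hk,hm,hn,hq,hs,ht,kn,kq,ks,kt,mn,mq,ms,mt,nq,ns,nt,qs,qt,st
∂2: piv[bft,bgk,bgm,bgt,bhq,bht,bmq,bmt,bqt,fgm,fgq,fhs,fnq,fns,fnt,fst,ghn,gmn,gnq,gns,gqs,gqt,hks,hms,hmt,knq,nqt] rk=27  ker:hqt,mqt,nqs,nst
rk∂_2=27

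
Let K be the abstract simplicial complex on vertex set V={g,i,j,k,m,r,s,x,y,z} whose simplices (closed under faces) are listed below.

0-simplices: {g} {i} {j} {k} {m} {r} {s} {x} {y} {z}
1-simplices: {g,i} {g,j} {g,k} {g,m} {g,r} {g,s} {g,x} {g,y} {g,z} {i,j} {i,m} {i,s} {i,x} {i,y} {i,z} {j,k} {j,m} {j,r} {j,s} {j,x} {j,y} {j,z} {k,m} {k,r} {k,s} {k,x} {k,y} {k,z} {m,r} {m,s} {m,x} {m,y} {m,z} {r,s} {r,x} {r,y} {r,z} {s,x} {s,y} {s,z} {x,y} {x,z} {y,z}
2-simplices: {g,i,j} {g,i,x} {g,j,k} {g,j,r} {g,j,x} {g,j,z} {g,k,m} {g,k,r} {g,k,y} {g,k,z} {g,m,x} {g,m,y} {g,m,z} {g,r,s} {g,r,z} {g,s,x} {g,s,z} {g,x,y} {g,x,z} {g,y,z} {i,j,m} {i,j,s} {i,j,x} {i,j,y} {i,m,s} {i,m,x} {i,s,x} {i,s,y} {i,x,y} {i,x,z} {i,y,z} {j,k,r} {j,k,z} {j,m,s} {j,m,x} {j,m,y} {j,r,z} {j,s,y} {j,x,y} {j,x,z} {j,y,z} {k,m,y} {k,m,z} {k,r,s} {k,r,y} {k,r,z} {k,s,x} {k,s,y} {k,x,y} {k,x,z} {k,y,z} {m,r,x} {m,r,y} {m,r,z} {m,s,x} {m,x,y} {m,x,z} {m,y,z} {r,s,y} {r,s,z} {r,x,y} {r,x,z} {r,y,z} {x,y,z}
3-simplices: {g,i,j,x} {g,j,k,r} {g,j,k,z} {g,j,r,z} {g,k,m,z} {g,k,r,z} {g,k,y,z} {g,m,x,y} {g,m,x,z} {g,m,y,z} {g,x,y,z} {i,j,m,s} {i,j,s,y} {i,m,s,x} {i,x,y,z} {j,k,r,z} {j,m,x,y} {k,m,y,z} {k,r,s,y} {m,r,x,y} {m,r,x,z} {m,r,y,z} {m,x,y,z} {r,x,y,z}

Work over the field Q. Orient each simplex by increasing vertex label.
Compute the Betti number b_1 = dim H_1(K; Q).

n_0=10 n_1=43 n_2=64 n_3=24  [Q]
∂1: piv[gi,gj,gk,gm,gr,gs,gx,gy,gz] rk=9  ker:ij,im,is,ix,iy,iz,jk,jm,jr,js,jx,jy,jz,km,kr,ks,kx,ky,kz,mr,ms,mx,my,mz,rs,rx,ry,rz,sx,sy,sz,xy,xz,yz
∂2: piv[gij,gix,gjk,gjr,gjx,gjz,gkm,gkr,gky,gkz,gmx,gmy,gmz,grs,grz,gsx,gsz,gxy,gxz,gyz,ijm,ijs,ijy,ims,imx,isx,isy,ixy,ixz,krs,kry,ksx,mrx,mry] rk=34  ker:ijx,iyz,jkr,jkz,jms,jmx,jmy,jrz,jsy,jxy,jxz,jyz,kmy,kmz,krz,ksy,kxy,kxz,kyz,mrz,msx,mxy,mxz,myz,rsy,rsz,rxy,rxz,ryz,xyz
∂3: piv[gijx,gjkr,gjkz,gjrz,gkmz,gkrz,gkyz,gmxy,gmxz,gmyz,gxyz,ijms,ijsy,imsx,ixyz,jmxy,kmyz,krsy,mrxy,mrxz,mryz] rk=21  ker:jkrz,mxyz,rxyz
b_1=(43−9)−34=0

b_1=0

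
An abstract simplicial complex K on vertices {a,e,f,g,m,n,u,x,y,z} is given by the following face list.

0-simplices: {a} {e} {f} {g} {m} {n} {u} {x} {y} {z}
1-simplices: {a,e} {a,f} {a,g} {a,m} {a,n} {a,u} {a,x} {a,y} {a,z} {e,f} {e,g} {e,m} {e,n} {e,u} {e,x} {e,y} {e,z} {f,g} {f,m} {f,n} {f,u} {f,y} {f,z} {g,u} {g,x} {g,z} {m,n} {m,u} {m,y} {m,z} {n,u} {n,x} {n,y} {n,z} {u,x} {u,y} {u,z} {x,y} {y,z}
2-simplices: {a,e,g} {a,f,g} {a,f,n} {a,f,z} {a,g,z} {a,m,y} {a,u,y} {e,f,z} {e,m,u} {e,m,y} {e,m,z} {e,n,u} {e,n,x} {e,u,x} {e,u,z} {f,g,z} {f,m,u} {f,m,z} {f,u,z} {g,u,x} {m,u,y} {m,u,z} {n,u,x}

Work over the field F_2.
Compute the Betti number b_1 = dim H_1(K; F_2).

b_1=11

n_0=10 n_1=39 n_2=23  [Z2]
∂1: piv[ae,af,ag,am,an,au,ax,ay,az] rk=9  ker:ef,eg,em,en,eu,ex,ey,ez,fg,fm,fn,fu,fy,fz,gu,gx,gz,mn,mu,my,mz,nu,nx,ny,nz,ux,uy,uz,xy,yz
∂2: piv[aeg,afg,afn,afz,agz,amy,auy,efz,emu,emy,emz,enu,enx,eux,euz,fmu,fmz,gux,muy] rk=19  ker:fgz,fuz,muz,nux
b_1=(39−9)−19=11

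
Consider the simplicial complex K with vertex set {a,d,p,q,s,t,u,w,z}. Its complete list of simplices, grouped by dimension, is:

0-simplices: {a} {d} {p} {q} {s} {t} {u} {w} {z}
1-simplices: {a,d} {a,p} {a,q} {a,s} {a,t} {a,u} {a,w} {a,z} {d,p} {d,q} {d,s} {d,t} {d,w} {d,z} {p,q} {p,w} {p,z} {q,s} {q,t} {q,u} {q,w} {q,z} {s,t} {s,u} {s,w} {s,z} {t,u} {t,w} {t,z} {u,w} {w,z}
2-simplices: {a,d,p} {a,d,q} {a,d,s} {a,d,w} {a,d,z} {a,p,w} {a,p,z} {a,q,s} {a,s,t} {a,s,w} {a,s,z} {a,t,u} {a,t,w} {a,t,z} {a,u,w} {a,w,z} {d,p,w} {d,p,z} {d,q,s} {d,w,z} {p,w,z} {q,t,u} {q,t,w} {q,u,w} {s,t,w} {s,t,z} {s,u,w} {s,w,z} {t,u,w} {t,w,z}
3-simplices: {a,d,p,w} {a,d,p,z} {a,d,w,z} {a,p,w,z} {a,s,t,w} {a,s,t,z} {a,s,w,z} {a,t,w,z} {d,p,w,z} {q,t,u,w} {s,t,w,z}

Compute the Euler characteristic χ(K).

n_0=9 n_1=31 n_2=30 n_3=11
χ=+9−31+30−11=-3

χ(K)=-3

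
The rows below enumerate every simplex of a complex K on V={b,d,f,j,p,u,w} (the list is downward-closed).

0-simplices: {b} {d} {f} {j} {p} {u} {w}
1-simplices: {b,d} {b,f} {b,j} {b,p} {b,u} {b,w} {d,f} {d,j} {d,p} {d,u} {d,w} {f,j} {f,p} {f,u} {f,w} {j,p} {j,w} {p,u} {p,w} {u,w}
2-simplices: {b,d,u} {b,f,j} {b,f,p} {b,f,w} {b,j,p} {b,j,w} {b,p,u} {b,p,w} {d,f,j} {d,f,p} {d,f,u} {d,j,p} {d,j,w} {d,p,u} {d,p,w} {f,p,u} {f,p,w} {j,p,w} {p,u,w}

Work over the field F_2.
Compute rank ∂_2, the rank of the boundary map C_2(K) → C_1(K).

n_0=7 n_1=20 n_2=19  [Z2]
∂1: piv[bd,bf,bj,bp,bu,bw] rk=6  ker:df,dj,dp,du,dw,fj,fp,fu,fw,jp,jw,pu,pw,uw
∂2: piv[bdu,bfj,bfp,bfw,bjp,bjw,bpu,bpw,dfj,dfp,dfu,djw,dpu,puw] rk=14  ker:djp,dpw,fpu,fpw,jpw
rk∂_2=14

rank∂_2=14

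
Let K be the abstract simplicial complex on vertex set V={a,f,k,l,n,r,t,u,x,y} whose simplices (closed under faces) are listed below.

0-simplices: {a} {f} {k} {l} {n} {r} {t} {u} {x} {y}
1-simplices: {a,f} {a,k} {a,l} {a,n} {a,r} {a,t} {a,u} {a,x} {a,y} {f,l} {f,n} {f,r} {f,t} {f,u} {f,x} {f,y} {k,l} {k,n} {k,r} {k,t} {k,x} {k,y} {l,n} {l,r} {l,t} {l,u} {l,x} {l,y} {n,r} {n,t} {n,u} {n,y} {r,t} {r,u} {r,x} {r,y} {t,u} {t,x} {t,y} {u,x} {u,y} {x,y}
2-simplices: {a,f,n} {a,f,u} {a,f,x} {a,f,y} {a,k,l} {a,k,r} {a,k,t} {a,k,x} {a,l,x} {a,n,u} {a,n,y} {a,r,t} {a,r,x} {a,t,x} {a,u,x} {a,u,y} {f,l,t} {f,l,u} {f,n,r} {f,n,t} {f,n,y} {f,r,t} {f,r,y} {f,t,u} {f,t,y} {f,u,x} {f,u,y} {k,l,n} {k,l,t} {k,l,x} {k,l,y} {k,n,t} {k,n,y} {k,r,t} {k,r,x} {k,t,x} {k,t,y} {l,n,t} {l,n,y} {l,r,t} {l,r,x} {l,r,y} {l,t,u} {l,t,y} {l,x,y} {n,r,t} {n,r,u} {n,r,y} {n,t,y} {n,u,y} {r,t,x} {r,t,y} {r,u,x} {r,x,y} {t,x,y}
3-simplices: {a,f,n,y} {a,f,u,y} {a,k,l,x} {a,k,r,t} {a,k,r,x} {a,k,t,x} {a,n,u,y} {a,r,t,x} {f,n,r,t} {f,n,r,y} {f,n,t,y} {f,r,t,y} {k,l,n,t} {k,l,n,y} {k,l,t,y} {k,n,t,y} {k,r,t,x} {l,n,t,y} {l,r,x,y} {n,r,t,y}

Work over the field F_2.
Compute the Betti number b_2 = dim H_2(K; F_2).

b_2=5

n_0=10 n_1=42 n_2=55 n_3=20  [Z2]
∂1: piv[af,ak,al,an,ar,at,au,ax,ay] rk=9  ker:fl,fn,fr,ft,fu,fx,fy,kl,kn,kr,kt,kx,ky,ln,lr,lt,lu,lx,ly,nr,nt,nu,ny,rt,ru,rx,ry,tu,tx,ty,ux,uy,xy
∂2: piv[afn,afu,afx,afy,akl,akr,akt,akx,alx,anu,any,art,arx,atx,aux,auy,flt,flu,fnr,fnt,frt,fry,ftu,fty,kln,klt,kly,knt,kny,lrt,lxy,nru,rux] rk=33  ker:fny,fux,fuy,klx,krt,krx,ktx,kty,lnt,lny,lrx,lry,ltu,lty,nrt,nry,nty,nuy,rtx,rty,rxy,txy
∂3: piv[afny,afuy,aklx,akrt,akrx,aktx,anuy,artx,fnrt,fnry,fnty,frty,klnt,klny,klty,knty,lrxy] rk=17  ker:krtx,lnty,nrty
b_2=(55−33)−17=5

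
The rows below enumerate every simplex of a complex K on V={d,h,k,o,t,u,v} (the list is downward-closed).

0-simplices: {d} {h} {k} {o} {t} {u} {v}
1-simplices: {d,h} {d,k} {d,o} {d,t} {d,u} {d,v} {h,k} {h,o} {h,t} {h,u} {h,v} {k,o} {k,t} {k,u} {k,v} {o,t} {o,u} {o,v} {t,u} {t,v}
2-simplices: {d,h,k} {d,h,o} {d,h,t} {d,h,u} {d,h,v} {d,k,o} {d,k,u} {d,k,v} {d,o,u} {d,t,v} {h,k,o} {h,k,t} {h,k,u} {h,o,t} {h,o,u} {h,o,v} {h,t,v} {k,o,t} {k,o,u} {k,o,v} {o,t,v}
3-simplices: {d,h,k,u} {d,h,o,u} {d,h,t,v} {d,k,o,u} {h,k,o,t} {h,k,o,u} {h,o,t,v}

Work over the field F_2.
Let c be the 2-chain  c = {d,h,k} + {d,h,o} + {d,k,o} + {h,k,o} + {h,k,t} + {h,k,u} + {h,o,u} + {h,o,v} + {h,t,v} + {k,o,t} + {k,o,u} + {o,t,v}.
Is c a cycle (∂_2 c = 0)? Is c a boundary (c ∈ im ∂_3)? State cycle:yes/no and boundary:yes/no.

cycle:yes boundary:yes

n_0=7 n_1=20 n_2=21 n_3=7  [Z2]
∂1: piv[dh,dk,do,dt,du,dv] rk=6  ker:hk,ho,ht,hu,hv,ko,kt,ku,kv,ot,ou,ov,tu,tv
∂2: piv[dhk,dho,dht,dhu,dhv,dko,dku,dkv,dou,dtv,hkt,hot,hov] rk=13  ker:hko,hku,hou,htv,kot,kou,kov,otv
∂3: piv[dhku,dhou,dhtv,dkou,hkot,hkou,hotv] rk=7
∂2c = 0
c vs im∂3: reduces to 0 ⇒ boundary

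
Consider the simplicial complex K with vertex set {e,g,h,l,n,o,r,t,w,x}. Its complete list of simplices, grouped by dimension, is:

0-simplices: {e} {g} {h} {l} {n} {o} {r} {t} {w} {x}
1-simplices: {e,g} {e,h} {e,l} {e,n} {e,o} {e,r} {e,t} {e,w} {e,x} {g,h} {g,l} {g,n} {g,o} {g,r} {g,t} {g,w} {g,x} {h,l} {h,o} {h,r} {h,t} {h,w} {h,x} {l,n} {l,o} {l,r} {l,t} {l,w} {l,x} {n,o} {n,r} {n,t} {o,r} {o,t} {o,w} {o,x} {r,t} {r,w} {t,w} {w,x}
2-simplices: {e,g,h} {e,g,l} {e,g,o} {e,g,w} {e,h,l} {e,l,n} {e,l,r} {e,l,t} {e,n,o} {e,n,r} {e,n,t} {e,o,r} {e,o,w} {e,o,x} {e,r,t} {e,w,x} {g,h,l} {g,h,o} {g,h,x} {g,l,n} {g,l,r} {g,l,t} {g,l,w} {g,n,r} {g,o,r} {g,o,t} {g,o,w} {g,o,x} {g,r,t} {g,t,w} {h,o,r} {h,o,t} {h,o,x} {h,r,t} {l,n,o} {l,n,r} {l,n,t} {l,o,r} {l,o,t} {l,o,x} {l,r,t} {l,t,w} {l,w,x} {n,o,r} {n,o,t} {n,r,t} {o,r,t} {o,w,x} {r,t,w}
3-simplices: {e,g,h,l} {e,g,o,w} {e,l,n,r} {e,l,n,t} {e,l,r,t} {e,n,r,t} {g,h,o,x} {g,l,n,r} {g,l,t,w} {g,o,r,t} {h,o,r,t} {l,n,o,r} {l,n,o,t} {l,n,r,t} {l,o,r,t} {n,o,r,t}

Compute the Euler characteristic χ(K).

χ(K)=3

n_0=10 n_1=40 n_2=49 n_3=16
χ=+10−40+49−16=3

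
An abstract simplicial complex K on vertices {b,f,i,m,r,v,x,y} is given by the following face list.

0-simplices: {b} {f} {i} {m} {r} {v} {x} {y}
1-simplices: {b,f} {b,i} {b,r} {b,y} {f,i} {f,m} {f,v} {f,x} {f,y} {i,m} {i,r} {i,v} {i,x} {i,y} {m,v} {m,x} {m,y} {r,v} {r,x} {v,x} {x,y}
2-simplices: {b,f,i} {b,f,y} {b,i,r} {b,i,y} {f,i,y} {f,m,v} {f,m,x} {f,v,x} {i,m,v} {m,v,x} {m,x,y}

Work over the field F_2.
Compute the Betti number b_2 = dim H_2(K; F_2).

b_2=2

n_0=8 n_1=21 n_2=11  [Z2]
∂1: piv[bf,bi,br,by,fm,fv,fx] rk=7  ker:fi,fy,im,ir,iv,ix,iy,mv,mx,my,rv,rx,vx,xy
∂2: piv[bfi,bfy,bir,biy,fmv,fmx,fvx,imv,mxy] rk=9  ker:fiy,mvx
b_2=(11−9)−0=2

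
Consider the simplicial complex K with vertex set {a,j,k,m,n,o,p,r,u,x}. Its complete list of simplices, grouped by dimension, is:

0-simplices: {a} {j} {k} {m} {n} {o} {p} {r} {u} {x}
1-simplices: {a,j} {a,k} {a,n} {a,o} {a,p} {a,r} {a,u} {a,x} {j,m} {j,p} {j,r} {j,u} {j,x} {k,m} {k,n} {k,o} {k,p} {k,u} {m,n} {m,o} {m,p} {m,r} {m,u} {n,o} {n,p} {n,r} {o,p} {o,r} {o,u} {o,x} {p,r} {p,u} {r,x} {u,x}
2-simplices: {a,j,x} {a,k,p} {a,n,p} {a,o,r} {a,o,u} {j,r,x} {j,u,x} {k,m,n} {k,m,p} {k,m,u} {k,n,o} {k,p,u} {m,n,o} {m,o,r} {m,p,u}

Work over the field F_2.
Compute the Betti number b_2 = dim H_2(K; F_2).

n_0=10 n_1=34 n_2=15  [Z2]
∂1: piv[aj,ak,an,ao,ap,ar,au,ax,jm] rk=9  ker:jp,jr,ju,jx,km,kn,ko,kp,ku,mn,mo,mp,mr,mu,no,np,nr,op,or,ou,ox,pr,pu,rx,ux
∂2: piv[ajx,akp,anp,aor,aou,jrx,jux,kmn,kmp,kmu,kno,kpu,mno,mor] rk=14  ker:mpu
b_2=(15−14)−0=1

b_2=1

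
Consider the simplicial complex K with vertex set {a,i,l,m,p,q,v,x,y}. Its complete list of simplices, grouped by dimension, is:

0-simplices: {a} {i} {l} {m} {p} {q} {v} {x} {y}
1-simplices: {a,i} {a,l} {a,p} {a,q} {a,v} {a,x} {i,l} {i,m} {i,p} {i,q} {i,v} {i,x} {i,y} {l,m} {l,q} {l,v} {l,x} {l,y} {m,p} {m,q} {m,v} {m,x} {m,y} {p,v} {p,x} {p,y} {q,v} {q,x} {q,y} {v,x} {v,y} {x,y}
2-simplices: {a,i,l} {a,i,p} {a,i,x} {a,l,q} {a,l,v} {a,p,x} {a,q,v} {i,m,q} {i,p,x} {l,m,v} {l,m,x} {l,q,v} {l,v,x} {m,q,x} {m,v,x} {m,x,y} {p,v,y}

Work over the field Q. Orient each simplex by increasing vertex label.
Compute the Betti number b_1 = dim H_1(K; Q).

b_1=10

n_0=9 n_1=32 n_2=17  [Q]
∂1: piv[ai,al,ap,aq,av,ax,im,iy] rk=8  ker:il,ip,iq,iv,ix,lm,lq,lv,lx,ly,mp,mq,mv,mx,my,pv,px,py,qv,qx,qy,vx,vy,xy
∂2: piv[ail,aip,aix,alq,alv,apx,aqv,imq,lmv,lmx,lvx,mqx,mxy,pvy] rk=14  ker:ipx,lqv,mvx
b_1=(32−8)−14=10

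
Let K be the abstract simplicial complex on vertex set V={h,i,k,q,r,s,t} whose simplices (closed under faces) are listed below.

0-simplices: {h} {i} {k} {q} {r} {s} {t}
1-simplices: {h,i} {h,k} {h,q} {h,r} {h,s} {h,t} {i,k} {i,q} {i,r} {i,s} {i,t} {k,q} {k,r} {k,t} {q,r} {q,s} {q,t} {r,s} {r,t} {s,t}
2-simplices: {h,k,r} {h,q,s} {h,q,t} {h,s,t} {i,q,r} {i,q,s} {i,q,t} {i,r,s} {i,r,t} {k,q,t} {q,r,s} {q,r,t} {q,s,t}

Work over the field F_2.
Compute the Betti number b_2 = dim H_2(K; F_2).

n_0=7 n_1=20 n_2=13  [Z2]
∂1: piv[hi,hk,hq,hr,hs,ht] rk=6  ker:ik,iq,ir,is,it,kq,kr,kt,qr,qs,qt,rs,rt,st
∂2: piv[hkr,hqs,hqt,hst,iqr,iqs,iqt,irs,irt,kqt] rk=10  ker:qrs,qrt,qst
b_2=(13−10)−0=3

b_2=3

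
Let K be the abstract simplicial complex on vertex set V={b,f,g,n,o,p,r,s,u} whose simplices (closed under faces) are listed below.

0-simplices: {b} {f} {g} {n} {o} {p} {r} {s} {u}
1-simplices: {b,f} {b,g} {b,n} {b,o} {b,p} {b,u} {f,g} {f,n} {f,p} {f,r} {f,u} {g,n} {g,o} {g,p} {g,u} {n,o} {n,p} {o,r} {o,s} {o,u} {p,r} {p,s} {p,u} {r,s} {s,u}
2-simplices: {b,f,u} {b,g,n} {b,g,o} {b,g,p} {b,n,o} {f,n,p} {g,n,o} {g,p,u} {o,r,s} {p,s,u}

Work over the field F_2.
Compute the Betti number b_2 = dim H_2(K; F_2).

n_0=9 n_1=25 n_2=10  [Z2]
∂1: piv[bf,bg,bn,bo,bp,bu,fr,os] rk=8  ker:fg,fn,fp,fu,gn,go,gp,gu,no,np,or,ou,pr,ps,pu,rs,su
∂2: piv[bfu,bgn,bgo,bgp,bno,fnp,gpu,ors,psu] rk=9  ker:gno
b_2=(10−9)−0=1

b_2=1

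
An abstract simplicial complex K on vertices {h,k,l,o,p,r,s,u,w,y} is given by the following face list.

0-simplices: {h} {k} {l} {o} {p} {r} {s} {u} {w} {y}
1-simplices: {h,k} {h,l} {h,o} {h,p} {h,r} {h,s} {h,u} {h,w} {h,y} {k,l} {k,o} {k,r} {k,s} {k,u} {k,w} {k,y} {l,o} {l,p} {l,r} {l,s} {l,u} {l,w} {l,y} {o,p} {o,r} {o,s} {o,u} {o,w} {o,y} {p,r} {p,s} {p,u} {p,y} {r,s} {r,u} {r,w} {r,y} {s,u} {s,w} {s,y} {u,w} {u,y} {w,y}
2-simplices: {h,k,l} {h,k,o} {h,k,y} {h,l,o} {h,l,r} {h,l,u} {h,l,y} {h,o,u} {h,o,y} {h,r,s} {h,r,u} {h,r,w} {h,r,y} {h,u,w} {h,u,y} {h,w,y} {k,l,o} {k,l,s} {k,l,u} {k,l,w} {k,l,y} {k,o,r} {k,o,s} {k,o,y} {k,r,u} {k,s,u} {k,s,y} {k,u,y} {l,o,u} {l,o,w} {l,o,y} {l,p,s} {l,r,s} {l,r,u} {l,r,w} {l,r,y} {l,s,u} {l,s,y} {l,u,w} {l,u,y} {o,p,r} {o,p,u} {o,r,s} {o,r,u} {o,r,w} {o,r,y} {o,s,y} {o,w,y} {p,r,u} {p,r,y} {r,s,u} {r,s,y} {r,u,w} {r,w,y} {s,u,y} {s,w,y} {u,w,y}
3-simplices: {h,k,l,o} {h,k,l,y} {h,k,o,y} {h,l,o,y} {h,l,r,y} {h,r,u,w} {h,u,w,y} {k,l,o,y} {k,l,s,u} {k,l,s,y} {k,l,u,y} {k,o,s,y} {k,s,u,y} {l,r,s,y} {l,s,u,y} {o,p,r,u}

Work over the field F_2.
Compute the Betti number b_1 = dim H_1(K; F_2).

n_0=10 n_1=43 n_2=57 n_3=16  [Z2]
∂1: piv[hk,hl,ho,hp,hr,hs,hu,hw,hy] rk=9  ker:kl,ko,kr,ks,ku,kw,ky,lo,lp,lr,ls,lu,lw,ly,op,or,os,ou,ow,oy,pr,ps,pu,py,rs,ru,rw,ry,su,sw,sy,uw,uy,wy
∂2: piv[hkl,hko,hky,hlo,hlr,hlu,hly,hou,hoy,hrs,hru,hrw,hry,huw,huy,hwy,kls,klu,klw,kor,kos,kru,ksu,ksy,low,lps,lrs,lrw,opr,opu,pry,swy] rk=32  ker:klo,kly,koy,kuy,lou,loy,lru,lry,lsu,lsy,luw,luy,ors,oru,orw,ory,osy,owy,pru,rsu,rsy,ruw,rwy,suy,uwy
∂3: piv[hklo,hkly,hkoy,hloy,hlry,hruw,huwy,klsu,klsy,kluy,kosy,ksuy,lrsy,opru] rk=14  ker:kloy,lsuy
b_1=(43−9)−32=2

b_1=2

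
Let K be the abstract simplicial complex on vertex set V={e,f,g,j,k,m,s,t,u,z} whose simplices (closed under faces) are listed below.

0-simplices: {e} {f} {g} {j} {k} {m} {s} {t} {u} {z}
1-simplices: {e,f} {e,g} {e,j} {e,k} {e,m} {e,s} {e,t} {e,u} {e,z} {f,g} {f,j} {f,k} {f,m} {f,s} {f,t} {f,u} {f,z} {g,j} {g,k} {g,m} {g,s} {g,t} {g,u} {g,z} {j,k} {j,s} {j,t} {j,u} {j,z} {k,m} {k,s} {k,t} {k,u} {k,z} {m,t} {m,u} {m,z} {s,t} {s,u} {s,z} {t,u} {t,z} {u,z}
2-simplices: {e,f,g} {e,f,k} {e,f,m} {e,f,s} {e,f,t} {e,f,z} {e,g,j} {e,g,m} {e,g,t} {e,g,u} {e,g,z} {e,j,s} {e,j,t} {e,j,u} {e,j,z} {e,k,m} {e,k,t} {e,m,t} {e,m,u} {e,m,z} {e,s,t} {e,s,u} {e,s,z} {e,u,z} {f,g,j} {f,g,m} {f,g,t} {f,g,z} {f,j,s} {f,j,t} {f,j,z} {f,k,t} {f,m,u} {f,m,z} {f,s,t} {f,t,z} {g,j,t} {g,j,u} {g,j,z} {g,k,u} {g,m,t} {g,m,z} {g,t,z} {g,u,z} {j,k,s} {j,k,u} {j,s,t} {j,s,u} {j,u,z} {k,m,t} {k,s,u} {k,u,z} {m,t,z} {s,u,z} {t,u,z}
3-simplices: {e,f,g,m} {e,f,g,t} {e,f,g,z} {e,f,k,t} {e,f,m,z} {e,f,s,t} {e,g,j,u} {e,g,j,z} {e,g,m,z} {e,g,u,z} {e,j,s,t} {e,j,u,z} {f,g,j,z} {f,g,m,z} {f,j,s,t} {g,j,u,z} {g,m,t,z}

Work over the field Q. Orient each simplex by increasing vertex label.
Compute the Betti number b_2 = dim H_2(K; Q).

b_2=8

n_0=10 n_1=43 n_2=55 n_3=17  [Q]
∂1: piv[ef,eg,ej,ek,em,es,et,eu,ez] rk=9  ker:fg,fj,fk,fm,fs,ft,fu,fz,gj,gk,gm,gs,gt,gu,gz,jk,js,jt,ju,jz,km,ks,kt,ku,kz,mt,mu,mz,st,su,sz,tu,tz,uz
∂2: piv[efg,efk,efm,efs,eft,efz,egj,egm,egt,egu,egz,ejs,ejt,eju,ejz,ekm,ekt,emt,emu,emz,est,esu,esz,euz,fgj,fmu,ftz,gku,jks,jku,kuz,tuz] rk=32  ker:fgm,fgt,fgz,fjs,fjt,fjz,fkt,fmz,fst,gjt,gju,gjz,gmt,gmz,gtz,guz,jst,jsu,juz,kmt,ksu,mtz,suz
∂3: piv[efgm,efgt,efgz,efkt,efmz,efst,egju,egjz,egmz,eguz,ejst,ejuz,fgjz,fjst,gmtz] rk=15  ker:fgmz,gjuz
b_2=(55−32)−15=8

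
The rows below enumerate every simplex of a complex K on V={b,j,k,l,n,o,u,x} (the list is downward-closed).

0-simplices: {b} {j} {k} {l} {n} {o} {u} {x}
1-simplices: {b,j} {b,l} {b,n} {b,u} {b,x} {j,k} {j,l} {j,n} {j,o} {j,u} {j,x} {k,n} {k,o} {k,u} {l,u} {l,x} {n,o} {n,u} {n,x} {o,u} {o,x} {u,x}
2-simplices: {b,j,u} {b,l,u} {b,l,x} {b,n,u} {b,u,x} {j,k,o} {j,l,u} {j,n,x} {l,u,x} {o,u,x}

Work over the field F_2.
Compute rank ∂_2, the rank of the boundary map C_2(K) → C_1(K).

rank∂_2=9

n_0=8 n_1=22 n_2=10  [Z2]
∂1: piv[bj,bl,bn,bu,bx,jk,jo] rk=7  ker:jl,jn,ju,jx,kn,ko,ku,lu,lx,no,nu,nx,ou,ox,ux
∂2: piv[bju,blu,blx,bnu,bux,jko,jlu,jnx,oux] rk=9  ker:lux
rk∂_2=9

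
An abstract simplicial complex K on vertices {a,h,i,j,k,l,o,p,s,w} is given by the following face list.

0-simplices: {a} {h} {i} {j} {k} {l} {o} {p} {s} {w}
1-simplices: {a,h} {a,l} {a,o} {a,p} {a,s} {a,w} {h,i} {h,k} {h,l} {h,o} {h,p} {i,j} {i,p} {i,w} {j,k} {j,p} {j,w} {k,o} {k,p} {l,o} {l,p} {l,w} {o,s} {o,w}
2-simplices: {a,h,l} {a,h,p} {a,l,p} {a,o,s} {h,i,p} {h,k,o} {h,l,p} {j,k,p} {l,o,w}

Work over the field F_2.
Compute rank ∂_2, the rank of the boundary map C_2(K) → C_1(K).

rank∂_2=8

n_0=10 n_1=24 n_2=9  [Z2]
∂1: piv[ah,al,ao,ap,as,aw,hi,hk,ij] rk=9  ker:hl,ho,hp,ip,iw,jk,jp,jw,ko,kp,lo,lp,lw,os,ow
∂2: piv[ahl,ahp,alp,aos,hip,hko,jkp,low] rk=8  ker:hlp
rk∂_2=8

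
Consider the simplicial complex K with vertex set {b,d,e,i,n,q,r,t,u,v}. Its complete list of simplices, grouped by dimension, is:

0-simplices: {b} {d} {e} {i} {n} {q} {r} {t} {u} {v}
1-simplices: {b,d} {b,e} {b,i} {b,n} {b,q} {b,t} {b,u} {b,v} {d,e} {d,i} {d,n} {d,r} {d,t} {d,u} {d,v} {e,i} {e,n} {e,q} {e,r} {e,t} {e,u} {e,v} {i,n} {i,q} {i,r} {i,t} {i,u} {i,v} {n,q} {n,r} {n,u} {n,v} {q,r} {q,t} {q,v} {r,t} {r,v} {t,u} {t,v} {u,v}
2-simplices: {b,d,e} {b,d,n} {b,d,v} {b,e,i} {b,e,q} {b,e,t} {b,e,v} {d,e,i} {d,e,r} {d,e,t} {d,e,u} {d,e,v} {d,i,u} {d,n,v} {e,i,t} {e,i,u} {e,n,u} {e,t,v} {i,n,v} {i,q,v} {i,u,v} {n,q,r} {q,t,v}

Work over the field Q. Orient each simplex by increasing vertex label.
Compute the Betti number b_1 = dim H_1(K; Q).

n_0=10 n_1=40 n_2=23  [Q]
∂1: piv[bd,be,bi,bn,bq,bt,bu,bv,dr] rk=9  ker:de,di,dn,dt,du,dv,ei,en,eq,er,et,eu,ev,in,iq,ir,it,iu,iv,nq,nr,nu,nv,qr,qt,qv,rt,rv,tu,tv,uv
∂2: piv[bde,bdn,bdv,bei,beq,bet,bev,dei,der,det,deu,diu,dnv,eit,enu,etv,inv,iqv,iuv,nqr,qtv] rk=21  ker:dev,eiu
b_1=(40−9)−21=10

b_1=10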